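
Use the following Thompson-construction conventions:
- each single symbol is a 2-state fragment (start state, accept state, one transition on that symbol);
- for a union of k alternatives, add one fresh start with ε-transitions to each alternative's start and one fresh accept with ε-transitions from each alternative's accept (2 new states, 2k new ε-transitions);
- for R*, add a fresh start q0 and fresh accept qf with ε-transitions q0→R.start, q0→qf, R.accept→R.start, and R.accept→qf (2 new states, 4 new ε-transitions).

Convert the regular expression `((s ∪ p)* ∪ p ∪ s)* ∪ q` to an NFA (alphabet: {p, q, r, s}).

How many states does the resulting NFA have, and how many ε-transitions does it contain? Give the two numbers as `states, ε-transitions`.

20, 22

Bottom-up over the parse tree:
Each of the 5 symbol leaves contributes 2 states and 0 ε-transitions.
  s ∪ p — 6 states, 4 ε-transitions
  (s ∪ p)* — 8 states, 8 ε-transitions
  (s ∪ p)* ∪ p ∪ s — 14 states, 14 ε-transitions
  ((s ∪ p)* ∪ p ∪ s)* — 16 states, 18 ε-transitions
  ((s ∪ p)* ∪ p ∪ s)* ∪ q — 20 states, 22 ε-transitions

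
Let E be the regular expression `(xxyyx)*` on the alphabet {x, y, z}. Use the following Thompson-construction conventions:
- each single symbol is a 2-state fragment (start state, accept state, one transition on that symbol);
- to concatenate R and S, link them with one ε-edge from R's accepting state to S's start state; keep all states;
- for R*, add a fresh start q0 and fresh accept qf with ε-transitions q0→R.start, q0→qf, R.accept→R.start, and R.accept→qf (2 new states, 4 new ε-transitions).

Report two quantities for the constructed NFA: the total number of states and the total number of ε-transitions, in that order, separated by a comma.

12, 8

Recursing over subexpressions:
Each of the 5 symbol leaves contributes 2 states and 0 ε-transitions.
  xxyyx = 10 states, 4 ε-transitions
  (xxyyx)* = 12 states, 8 ε-transitions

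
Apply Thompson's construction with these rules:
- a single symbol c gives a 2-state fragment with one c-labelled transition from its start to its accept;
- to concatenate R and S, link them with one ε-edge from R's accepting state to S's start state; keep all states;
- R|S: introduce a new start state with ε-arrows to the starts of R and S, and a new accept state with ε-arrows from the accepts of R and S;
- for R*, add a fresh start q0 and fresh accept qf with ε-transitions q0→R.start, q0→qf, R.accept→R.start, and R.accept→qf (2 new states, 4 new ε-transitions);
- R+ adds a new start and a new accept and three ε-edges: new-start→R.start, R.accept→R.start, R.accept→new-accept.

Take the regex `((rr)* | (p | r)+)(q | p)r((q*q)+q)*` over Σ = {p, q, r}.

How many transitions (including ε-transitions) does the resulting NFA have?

46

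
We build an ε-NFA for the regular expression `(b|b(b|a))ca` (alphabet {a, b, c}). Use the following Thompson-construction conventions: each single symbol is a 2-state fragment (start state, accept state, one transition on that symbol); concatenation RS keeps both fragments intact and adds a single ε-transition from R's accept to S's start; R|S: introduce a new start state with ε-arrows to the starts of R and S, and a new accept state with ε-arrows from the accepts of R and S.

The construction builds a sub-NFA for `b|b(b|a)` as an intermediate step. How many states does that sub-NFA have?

Fragment for `b|b(b|a)`:
Each of the 4 symbol leaves contributes a 2-state fragment.
  b|a → 6 states
  b(b|a) → 8 states
  b|b(b|a) → 12 states

12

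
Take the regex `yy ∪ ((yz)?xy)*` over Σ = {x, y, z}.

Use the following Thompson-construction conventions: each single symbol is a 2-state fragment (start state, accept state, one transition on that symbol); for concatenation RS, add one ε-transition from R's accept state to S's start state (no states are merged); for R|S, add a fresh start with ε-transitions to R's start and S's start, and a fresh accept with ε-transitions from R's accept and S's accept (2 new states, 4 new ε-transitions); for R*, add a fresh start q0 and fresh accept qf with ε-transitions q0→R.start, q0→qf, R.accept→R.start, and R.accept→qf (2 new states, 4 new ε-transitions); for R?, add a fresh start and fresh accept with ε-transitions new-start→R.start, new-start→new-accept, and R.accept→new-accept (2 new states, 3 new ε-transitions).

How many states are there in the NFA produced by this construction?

18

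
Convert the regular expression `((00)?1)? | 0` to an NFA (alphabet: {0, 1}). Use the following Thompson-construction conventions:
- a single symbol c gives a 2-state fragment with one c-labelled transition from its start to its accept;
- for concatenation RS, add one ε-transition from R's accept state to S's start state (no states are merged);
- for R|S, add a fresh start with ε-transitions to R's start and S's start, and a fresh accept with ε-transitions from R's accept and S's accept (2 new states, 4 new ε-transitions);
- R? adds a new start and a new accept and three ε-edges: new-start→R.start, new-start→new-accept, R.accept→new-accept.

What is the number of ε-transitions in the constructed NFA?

By structural recursion:
Each of the 4 symbol leaves contributes 0 ε-transitions.
  00 — 1 ε-transition
  (00)? — 4 ε-transitions
  (00)?1 — 5 ε-transitions
  ((00)?1)? — 8 ε-transitions
  ((00)?1)? | 0 — 12 ε-transitions

12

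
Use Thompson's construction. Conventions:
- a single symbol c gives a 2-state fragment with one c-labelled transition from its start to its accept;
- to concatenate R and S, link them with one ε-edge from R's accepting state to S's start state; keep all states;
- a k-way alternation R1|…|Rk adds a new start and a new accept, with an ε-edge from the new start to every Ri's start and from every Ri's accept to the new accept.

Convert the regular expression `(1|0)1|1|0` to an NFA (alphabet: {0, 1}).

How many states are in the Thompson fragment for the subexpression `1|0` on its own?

Fragment for `1|0`:
Each of the 2 symbol leaves contributes a 2-state fragment.
  1|0 — 6 states

6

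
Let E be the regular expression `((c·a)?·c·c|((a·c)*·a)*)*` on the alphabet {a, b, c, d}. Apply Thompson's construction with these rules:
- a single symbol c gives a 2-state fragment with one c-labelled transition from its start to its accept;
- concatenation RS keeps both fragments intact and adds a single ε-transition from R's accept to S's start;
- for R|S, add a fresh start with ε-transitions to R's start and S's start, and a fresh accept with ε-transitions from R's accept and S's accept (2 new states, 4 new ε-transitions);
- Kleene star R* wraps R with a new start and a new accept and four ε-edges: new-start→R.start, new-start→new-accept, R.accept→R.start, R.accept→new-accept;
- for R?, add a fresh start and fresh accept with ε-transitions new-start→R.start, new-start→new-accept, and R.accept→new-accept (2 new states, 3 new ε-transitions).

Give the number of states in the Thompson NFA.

By structural recursion:
Each of the 7 symbol leaves contributes a 2-state fragment.
  c·a — 4 states
  (c·a)? — 6 states
  (c·a)?·c·c — 10 states
  a·c — 4 states
  (a·c)* — 6 states
  (a·c)*·a — 8 states
  ((a·c)*·a)* — 10 states
  (c·a)?·c·c|((a·c)*·a)* — 22 states
  ((c·a)?·c·c|((a·c)*·a)*)* — 24 states

24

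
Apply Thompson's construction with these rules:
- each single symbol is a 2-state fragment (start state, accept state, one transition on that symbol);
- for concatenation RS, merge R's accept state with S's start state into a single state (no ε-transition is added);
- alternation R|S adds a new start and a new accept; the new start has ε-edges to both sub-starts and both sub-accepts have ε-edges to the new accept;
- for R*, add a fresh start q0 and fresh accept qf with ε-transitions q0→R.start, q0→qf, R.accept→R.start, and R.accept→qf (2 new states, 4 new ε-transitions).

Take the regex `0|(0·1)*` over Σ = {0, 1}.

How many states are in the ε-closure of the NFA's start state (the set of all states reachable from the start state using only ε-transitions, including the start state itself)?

6

Let C(F) = |ε-closure(F.start)| within fragment F, and note whether F accepts ε. Symbol fragments have C = 1 and do not accept ε. Then:
  0·1 : same as the first factor's closure: C = 1
  (0·1)* : C = 1 (new start) + 1 (body) + 1 (new accept) = 3
  0|(0·1)* : new start ε-reaches every alternative's start; at least one alternative accepts ε, so the union's new accept is reached too: C = 1 + 1 + 3 + 1 = 6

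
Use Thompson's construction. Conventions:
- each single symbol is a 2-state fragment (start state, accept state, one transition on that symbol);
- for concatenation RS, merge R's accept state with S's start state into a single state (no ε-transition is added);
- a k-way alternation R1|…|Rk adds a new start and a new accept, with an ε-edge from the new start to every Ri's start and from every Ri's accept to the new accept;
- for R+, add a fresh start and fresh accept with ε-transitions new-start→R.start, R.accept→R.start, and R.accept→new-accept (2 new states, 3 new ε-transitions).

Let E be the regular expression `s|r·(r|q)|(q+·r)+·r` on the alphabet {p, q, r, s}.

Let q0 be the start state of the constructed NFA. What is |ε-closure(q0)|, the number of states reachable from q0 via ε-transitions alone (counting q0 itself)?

6

Work bottom-up. For each fragment F, track |ε-closure(F.start)| and whether F's accept lies in that closure (i.e. whether F accepts ε). A single-symbol fragment has closure size 1 and does not accept ε.
  r|q → C = 1 + 1 + 1 = 3 (the new accept is not ε-reachable since no branch accepts ε)
  r·(r|q) → C equals the left operand's closure size = 1 (its accept is not ε-reachable, so the closure stops there)
  q+ → C = 1 + 1 = 2 (the body doesn't accept ε, so the new accept is not reached)
  q+·r → same as the first factor's closure: C = 2
  (q+·r)+ → new start ε-reaches only the body's start; the new accept needs a symbol first: C = 1 + 2 = 3
  (q+·r)+·r → C equals the left operand's closure size = 3 (its accept is not ε-reachable, so the closure stops there)
  s|r·(r|q)|(q+·r)+·r → C = 1 + 1 + 1 + 3 = 6 (the new accept is not ε-reachable since no branch accepts ε)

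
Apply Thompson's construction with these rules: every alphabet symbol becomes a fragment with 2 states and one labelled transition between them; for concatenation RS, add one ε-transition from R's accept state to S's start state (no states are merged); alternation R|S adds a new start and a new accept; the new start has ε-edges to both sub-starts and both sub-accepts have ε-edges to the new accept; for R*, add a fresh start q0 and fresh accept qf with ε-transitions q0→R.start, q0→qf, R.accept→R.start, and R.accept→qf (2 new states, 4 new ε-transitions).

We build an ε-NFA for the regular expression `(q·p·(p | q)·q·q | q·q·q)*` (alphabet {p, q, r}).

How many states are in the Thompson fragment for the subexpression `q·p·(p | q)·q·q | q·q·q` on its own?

Fragment for `q·p·(p | q)·q·q | q·q·q`:
Each of the 9 symbol leaves contributes a 2-state fragment.
  p | q : 6 states
  q·p·(p | q)·q·q : 14 states
  q·q·q : 6 states
  q·p·(p | q)·q·q | q·q·q : 22 states

22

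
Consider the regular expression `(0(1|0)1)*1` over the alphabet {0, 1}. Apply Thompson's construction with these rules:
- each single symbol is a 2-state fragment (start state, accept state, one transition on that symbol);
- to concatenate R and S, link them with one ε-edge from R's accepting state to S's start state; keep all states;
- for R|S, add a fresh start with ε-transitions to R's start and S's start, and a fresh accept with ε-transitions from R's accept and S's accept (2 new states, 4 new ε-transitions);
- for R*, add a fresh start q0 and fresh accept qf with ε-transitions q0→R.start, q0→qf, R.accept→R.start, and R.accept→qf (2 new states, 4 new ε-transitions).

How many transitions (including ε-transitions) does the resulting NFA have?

Per subexpression:
Each of the 5 symbol leaves contributes 1 transition (1 symbol, 0 ε).
  1|0 — 6 transitions (2 symbol, 4 ε)
  0(1|0)1 — 10 transitions (4 symbol, 6 ε)
  (0(1|0)1)* — 14 transitions (4 symbol, 10 ε)
  (0(1|0)1)*1 — 16 transitions (5 symbol, 11 ε)

16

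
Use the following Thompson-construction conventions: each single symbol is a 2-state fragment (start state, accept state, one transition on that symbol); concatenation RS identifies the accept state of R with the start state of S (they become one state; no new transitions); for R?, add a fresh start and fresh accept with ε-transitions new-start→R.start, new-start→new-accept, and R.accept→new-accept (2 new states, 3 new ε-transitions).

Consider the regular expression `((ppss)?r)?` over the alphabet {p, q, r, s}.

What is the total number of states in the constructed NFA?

Bottom-up over the parse tree:
Each of the 5 symbol leaves contributes a 2-state fragment.
  ppss → 5 states
  (ppss)? → 7 states
  (ppss)?r → 8 states
  ((ppss)?r)? → 10 states

10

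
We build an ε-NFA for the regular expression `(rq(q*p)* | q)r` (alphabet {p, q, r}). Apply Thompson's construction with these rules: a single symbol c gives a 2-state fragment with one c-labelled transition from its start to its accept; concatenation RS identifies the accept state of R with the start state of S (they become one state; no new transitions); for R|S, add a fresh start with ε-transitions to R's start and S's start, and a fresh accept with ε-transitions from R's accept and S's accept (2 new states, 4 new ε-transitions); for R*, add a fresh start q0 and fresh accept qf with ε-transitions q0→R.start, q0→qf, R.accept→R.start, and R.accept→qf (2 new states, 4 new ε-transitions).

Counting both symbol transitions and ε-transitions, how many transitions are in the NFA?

18

By structural recursion:
Each of the 6 symbol leaves contributes 1 transition (1 symbol, 0 ε).
  q* → 5 transitions (1 symbol, 4 ε)
  q*p → 6 transitions (2 symbol, 4 ε)
  (q*p)* → 10 transitions (2 symbol, 8 ε)
  rq(q*p)* → 12 transitions (4 symbol, 8 ε)
  rq(q*p)* | q → 17 transitions (5 symbol, 12 ε)
  (rq(q*p)* | q)r → 18 transitions (6 symbol, 12 ε)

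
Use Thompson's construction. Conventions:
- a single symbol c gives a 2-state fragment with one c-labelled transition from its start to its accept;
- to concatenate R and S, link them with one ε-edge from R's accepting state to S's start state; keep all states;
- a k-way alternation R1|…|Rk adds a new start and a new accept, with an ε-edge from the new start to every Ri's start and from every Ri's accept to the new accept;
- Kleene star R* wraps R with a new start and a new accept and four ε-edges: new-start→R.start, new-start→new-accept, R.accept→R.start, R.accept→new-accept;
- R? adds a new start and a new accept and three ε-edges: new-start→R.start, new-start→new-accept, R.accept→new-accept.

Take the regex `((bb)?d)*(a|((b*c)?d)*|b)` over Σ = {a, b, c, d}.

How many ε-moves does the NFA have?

29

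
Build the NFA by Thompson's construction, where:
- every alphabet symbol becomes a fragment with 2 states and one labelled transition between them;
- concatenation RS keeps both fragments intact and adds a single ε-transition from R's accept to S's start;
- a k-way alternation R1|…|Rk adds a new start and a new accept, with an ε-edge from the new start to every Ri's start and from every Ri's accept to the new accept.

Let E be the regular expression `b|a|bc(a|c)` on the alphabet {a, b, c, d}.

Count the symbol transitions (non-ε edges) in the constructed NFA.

Building bottom-up:
Each of the 6 symbol leaves contributes exactly 1 symbol transition.
  a|c : 2 symbol transitions
  bc(a|c) : 4 symbol transitions
  b|a|bc(a|c) : 6 symbol transitions

6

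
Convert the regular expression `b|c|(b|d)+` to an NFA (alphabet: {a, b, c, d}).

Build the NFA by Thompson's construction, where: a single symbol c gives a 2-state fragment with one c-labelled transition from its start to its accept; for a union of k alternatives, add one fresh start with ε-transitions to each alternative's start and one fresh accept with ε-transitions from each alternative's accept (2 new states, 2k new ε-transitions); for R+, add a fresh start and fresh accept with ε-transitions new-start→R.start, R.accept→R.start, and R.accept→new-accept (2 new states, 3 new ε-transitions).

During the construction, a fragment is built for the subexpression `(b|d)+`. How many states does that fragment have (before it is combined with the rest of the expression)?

8

Fragment for `(b|d)+`:
Each of the 2 symbol leaves contributes a 2-state fragment.
  b|d : 6 states
  (b|d)+ : 8 states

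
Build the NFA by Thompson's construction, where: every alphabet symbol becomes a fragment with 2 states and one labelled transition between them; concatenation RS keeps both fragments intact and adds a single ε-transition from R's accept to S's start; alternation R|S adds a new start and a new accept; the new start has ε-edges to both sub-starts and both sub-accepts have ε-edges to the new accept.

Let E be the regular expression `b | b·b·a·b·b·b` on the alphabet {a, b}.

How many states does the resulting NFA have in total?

Bottom-up over the parse tree:
Each of the 7 symbol leaves contributes a 2-state fragment.
  b·b·a·b·b·b → 12 states
  b | b·b·a·b·b·b → 16 states

16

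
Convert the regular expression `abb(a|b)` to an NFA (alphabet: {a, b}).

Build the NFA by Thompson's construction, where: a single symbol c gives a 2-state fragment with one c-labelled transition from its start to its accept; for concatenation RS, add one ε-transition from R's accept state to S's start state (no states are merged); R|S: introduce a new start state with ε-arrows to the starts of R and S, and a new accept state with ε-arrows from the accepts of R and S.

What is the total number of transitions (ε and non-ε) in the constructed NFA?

12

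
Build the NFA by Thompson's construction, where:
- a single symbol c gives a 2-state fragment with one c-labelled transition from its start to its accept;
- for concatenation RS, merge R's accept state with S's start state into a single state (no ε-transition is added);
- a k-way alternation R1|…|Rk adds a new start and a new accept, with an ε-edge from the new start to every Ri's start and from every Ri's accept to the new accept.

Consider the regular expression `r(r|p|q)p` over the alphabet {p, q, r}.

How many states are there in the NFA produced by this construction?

10

By structural recursion:
Each of the 5 symbol leaves contributes a 2-state fragment.
  r|p|q = 8 states
  r(r|p|q)p = 10 states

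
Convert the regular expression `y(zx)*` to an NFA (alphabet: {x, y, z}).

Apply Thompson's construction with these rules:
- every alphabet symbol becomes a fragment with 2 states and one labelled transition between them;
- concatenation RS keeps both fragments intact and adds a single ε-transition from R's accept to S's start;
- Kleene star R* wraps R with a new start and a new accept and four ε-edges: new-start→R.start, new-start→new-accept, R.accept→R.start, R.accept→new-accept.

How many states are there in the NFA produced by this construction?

8

Bottom-up over the parse tree:
Each of the 3 symbol leaves contributes a 2-state fragment.
  zx → 4 states
  (zx)* → 6 states
  y(zx)* → 8 states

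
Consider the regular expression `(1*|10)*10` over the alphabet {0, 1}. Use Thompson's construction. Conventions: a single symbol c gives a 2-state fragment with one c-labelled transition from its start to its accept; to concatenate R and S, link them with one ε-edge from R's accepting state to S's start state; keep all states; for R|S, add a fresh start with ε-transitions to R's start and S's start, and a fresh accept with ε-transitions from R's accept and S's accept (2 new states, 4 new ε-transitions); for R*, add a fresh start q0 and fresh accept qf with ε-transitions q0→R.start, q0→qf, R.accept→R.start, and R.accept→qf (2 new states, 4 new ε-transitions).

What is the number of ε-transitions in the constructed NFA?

Building bottom-up:
Each of the 5 symbol leaves contributes 0 ε-transitions.
  1* : 4 ε-transitions
  10 : 1 ε-transition
  1*|10 : 9 ε-transitions
  (1*|10)* : 13 ε-transitions
  (1*|10)*10 : 15 ε-transitions

15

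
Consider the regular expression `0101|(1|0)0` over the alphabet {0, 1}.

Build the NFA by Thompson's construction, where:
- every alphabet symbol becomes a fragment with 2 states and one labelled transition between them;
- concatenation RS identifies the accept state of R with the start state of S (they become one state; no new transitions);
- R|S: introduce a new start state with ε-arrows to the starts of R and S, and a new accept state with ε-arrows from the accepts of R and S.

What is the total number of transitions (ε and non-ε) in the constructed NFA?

15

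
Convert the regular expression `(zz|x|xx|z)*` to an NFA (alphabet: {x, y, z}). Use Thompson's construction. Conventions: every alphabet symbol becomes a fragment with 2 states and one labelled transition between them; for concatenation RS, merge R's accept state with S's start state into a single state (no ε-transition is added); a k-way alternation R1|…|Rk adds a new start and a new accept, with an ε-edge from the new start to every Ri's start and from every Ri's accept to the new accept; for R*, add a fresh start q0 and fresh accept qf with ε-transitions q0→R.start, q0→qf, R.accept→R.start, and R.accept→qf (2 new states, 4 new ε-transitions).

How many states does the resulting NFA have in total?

14

Building bottom-up:
Each of the 6 symbol leaves contributes a 2-state fragment.
  zz = 3 states
  xx = 3 states
  zz|x|xx|z = 12 states
  (zz|x|xx|z)* = 14 states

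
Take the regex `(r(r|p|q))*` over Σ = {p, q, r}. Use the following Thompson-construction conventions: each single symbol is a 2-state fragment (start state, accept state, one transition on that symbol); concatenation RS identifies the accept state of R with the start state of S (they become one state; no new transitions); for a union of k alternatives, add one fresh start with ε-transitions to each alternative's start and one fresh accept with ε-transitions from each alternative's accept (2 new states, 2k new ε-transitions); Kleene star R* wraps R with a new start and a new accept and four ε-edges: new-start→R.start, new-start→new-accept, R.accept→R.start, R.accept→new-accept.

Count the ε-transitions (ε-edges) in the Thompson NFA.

Bottom-up over the parse tree:
Each of the 4 symbol leaves contributes 0 ε-transitions.
  r|p|q → 6 ε-transitions
  r(r|p|q) → 6 ε-transitions
  (r(r|p|q))* → 10 ε-transitions

10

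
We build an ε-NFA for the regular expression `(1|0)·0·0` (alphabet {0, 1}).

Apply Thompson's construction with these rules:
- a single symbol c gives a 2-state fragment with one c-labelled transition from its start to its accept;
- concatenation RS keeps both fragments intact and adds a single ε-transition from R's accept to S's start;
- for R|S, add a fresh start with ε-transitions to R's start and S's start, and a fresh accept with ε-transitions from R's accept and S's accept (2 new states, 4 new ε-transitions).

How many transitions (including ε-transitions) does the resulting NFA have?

By structural recursion:
Each of the 4 symbol leaves contributes 1 transition (1 symbol, 0 ε).
  1|0 : 6 transitions (2 symbol, 4 ε)
  (1|0)·0·0 : 10 transitions (4 symbol, 6 ε)

10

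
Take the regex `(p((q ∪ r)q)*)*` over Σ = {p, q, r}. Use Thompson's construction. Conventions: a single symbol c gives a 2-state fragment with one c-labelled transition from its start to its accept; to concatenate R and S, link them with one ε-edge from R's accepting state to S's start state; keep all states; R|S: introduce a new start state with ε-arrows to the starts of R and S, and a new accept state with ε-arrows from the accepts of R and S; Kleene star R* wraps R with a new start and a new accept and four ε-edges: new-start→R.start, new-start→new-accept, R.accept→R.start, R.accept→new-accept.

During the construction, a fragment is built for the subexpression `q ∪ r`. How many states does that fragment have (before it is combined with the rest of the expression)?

6

Fragment for `q ∪ r`:
Each of the 2 symbol leaves contributes a 2-state fragment.
  q ∪ r — 6 states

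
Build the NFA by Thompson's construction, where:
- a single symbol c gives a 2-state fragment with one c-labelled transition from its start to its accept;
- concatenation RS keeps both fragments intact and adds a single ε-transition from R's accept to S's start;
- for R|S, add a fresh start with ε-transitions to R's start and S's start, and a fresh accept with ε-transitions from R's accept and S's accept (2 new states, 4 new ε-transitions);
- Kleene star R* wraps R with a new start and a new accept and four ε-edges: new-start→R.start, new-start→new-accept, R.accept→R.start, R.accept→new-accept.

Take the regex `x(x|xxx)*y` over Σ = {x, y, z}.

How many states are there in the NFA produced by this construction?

Recursing over subexpressions:
Each of the 6 symbol leaves contributes a 2-state fragment.
  xxx → 6 states
  x|xxx → 10 states
  (x|xxx)* → 12 states
  x(x|xxx)*y → 16 states

16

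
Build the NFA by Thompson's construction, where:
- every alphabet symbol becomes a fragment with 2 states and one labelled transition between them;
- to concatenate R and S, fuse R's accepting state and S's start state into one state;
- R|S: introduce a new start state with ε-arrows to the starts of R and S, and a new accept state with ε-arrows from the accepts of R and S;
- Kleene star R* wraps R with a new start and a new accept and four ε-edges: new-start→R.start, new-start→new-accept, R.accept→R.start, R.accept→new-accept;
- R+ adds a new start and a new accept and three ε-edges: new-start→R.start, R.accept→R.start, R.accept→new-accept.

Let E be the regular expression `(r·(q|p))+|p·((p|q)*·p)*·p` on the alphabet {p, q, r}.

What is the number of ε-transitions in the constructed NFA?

Bottom-up over the parse tree:
Each of the 8 symbol leaves contributes 0 ε-transitions.
  q|p → 4 ε-transitions
  r·(q|p) → 4 ε-transitions
  (r·(q|p))+ → 7 ε-transitions
  p|q → 4 ε-transitions
  (p|q)* → 8 ε-transitions
  (p|q)*·p → 8 ε-transitions
  ((p|q)*·p)* → 12 ε-transitions
  p·((p|q)*·p)*·p → 12 ε-transitions
  (r·(q|p))+|p·((p|q)*·p)*·p → 23 ε-transitions

23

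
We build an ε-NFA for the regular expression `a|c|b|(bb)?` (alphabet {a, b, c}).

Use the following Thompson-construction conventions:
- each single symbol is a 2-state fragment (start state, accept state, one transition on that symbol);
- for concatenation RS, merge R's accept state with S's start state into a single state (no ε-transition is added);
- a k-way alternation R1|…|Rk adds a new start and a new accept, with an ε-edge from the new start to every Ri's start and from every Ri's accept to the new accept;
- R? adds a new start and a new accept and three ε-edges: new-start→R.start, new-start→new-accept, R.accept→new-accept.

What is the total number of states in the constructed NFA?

Per subexpression:
Each of the 5 symbol leaves contributes a 2-state fragment.
  bb = 3 states
  (bb)? = 5 states
  a|c|b|(bb)? = 13 states

13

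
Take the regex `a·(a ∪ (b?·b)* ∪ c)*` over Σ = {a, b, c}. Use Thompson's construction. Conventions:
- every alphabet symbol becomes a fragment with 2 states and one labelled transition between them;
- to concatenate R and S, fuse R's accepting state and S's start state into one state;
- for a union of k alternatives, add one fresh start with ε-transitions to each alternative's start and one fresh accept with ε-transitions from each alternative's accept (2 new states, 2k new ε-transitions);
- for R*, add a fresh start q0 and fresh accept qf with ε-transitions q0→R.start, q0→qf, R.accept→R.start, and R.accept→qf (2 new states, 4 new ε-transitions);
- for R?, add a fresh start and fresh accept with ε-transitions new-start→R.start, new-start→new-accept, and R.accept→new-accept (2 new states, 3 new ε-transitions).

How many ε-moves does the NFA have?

17

Bottom-up over the parse tree:
Each of the 5 symbol leaves contributes 0 ε-transitions.
  b? → 3 ε-transitions
  b?·b → 3 ε-transitions
  (b?·b)* → 7 ε-transitions
  a ∪ (b?·b)* ∪ c → 13 ε-transitions
  (a ∪ (b?·b)* ∪ c)* → 17 ε-transitions
  a·(a ∪ (b?·b)* ∪ c)* → 17 ε-transitions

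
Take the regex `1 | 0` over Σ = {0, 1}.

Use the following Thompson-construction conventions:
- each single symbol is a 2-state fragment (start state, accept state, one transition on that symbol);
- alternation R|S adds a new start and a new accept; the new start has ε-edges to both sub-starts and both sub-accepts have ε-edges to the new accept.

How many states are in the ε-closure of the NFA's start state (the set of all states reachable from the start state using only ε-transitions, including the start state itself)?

Work bottom-up. For each fragment F, track |ε-closure(F.start)| and whether F's accept lies in that closure (i.e. whether F accepts ε). A single-symbol fragment has closure size 1 and does not accept ε.
  1 | 0 → new start ε-reaches every alternative's start; none of them accept ε, so the new accept is not reached: |ε-closure| = 1 + 1 + 1 = 3

3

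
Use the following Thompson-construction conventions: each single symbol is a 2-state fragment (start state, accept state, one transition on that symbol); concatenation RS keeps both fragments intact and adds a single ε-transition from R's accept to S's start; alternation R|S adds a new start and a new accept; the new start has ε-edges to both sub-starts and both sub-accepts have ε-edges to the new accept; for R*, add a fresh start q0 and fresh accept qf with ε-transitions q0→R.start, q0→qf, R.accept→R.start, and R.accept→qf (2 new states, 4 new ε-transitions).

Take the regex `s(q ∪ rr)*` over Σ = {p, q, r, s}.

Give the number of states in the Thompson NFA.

Building bottom-up:
Each of the 4 symbol leaves contributes a 2-state fragment.
  rr = 4 states
  q ∪ rr = 8 states
  (q ∪ rr)* = 10 states
  s(q ∪ rr)* = 12 states

12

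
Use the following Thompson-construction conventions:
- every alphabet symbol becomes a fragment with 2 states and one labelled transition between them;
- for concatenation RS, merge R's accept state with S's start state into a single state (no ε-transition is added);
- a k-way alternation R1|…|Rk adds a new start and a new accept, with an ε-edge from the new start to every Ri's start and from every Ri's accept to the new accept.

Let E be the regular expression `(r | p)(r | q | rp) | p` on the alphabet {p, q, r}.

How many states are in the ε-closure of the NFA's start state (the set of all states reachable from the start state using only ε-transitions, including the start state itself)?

Let C(F) = |ε-closure(F.start)| within fragment F, and note whether F accepts ε. Symbol fragments have C = 1 and do not accept ε. Then:
  r | p — C = 1 + 1 + 1 = 3 (the new accept is not ε-reachable since no branch accepts ε)
  rp — C equals the left operand's closure size = 1 (its accept is not ε-reachable, so the closure stops there)
  r | q | rp — C = 1 + 1 + 1 + 1 = 4 (the new accept is not ε-reachable since no branch accepts ε)
  (r | p)(r | q | rp) — C equals the left operand's closure size = 3 (its accept is not ε-reachable, so the closure stops there)
  (r | p)(r | q | rp) | p — new start ε-reaches every alternative's start; none of them accept ε, so the new accept is not reached: C = 1 + 3 + 1 = 5

5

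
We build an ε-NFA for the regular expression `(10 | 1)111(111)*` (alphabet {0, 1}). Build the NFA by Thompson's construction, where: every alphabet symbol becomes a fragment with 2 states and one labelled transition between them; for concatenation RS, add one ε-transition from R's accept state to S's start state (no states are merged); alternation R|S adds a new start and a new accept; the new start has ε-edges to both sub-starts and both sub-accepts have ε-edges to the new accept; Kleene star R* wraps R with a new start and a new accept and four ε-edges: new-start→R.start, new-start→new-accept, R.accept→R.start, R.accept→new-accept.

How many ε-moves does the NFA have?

15

Bottom-up over the parse tree:
Each of the 9 symbol leaves contributes 0 ε-transitions.
  10 — 1 ε-transition
  10 | 1 — 5 ε-transitions
  111 — 2 ε-transitions
  (111)* — 6 ε-transitions
  (10 | 1)111(111)* — 15 ε-transitions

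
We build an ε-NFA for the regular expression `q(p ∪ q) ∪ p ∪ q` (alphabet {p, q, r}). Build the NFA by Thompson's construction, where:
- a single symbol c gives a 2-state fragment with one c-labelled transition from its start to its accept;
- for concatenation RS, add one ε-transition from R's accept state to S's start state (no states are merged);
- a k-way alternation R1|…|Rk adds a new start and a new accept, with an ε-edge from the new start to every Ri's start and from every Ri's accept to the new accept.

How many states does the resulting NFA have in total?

14

Building bottom-up:
Each of the 5 symbol leaves contributes a 2-state fragment.
  p ∪ q → 6 states
  q(p ∪ q) → 8 states
  q(p ∪ q) ∪ p ∪ q → 14 states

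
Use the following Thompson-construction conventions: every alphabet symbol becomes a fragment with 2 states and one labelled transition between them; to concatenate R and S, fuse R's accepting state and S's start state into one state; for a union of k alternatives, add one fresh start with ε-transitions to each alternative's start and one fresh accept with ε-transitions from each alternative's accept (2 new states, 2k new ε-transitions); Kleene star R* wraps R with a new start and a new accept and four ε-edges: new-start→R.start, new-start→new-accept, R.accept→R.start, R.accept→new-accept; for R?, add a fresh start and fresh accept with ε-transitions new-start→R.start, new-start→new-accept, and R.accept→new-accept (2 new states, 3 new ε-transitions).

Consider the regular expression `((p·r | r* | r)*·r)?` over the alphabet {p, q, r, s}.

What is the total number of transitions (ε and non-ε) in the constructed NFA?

22

Bottom-up over the parse tree:
Each of the 5 symbol leaves contributes 1 transition (1 symbol, 0 ε).
  p·r : 2 transitions (2 symbol, 0 ε)
  r* : 5 transitions (1 symbol, 4 ε)
  p·r | r* | r : 14 transitions (4 symbol, 10 ε)
  (p·r | r* | r)* : 18 transitions (4 symbol, 14 ε)
  (p·r | r* | r)*·r : 19 transitions (5 symbol, 14 ε)
  ((p·r | r* | r)*·r)? : 22 transitions (5 symbol, 17 ε)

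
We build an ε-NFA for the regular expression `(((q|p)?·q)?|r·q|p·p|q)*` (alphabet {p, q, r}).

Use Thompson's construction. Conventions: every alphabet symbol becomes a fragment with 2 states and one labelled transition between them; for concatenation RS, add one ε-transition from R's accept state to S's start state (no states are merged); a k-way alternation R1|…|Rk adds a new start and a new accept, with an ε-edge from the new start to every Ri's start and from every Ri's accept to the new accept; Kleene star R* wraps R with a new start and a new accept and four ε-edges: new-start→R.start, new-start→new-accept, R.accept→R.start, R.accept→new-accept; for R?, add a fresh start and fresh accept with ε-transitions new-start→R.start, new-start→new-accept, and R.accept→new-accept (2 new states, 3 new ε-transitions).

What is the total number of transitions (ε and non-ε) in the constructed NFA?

33

Per subexpression:
Each of the 8 symbol leaves contributes 1 transition (1 symbol, 0 ε).
  q|p — 6 transitions (2 symbol, 4 ε)
  (q|p)? — 9 transitions (2 symbol, 7 ε)
  (q|p)?·q — 11 transitions (3 symbol, 8 ε)
  ((q|p)?·q)? — 14 transitions (3 symbol, 11 ε)
  r·q — 3 transitions (2 symbol, 1 ε)
  p·p — 3 transitions (2 symbol, 1 ε)
  ((q|p)?·q)?|r·q|p·p|q — 29 transitions (8 symbol, 21 ε)
  (((q|p)?·q)?|r·q|p·p|q)* — 33 transitions (8 symbol, 25 ε)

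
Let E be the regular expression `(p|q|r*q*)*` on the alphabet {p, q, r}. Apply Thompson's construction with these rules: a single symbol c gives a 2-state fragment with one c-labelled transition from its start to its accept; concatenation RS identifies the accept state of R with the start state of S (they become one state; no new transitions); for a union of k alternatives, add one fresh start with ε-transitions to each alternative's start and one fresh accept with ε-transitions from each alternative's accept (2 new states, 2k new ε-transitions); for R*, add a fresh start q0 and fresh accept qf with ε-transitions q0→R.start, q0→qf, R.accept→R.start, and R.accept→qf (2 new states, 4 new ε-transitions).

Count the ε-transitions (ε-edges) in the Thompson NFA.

18

Building bottom-up:
Each of the 4 symbol leaves contributes 0 ε-transitions.
  r* — 4 ε-transitions
  q* — 4 ε-transitions
  r*q* — 8 ε-transitions
  p|q|r*q* — 14 ε-transitions
  (p|q|r*q*)* — 18 ε-transitions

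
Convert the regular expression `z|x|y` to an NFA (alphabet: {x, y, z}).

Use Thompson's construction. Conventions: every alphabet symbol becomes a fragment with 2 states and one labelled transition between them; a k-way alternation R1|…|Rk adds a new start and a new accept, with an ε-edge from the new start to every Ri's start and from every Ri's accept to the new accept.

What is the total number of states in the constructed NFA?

By structural recursion:
Each of the 3 symbol leaves contributes a 2-state fragment.
  z|x|y : 8 states

8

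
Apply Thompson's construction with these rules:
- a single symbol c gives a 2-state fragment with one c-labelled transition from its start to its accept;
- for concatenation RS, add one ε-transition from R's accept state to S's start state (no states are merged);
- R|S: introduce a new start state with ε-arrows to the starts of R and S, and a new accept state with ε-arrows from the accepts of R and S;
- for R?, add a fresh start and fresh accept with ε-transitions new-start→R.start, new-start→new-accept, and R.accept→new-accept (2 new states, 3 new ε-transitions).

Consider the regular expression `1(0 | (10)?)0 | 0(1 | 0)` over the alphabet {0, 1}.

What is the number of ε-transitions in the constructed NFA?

Per subexpression:
Each of the 8 symbol leaves contributes 0 ε-transitions.
  10 = 1 ε-transition
  (10)? = 4 ε-transitions
  0 | (10)? = 8 ε-transitions
  1(0 | (10)?)0 = 10 ε-transitions
  1 | 0 = 4 ε-transitions
  0(1 | 0) = 5 ε-transitions
  1(0 | (10)?)0 | 0(1 | 0) = 19 ε-transitions

19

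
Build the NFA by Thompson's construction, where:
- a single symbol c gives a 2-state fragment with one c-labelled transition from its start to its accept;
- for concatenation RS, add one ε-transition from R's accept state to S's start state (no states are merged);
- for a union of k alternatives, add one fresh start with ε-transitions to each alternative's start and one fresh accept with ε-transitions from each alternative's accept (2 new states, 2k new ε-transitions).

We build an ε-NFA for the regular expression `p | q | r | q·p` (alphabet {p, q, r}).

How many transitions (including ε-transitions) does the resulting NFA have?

14

Building bottom-up:
Each of the 5 symbol leaves contributes 1 transition (1 symbol, 0 ε).
  q·p → 3 transitions (2 symbol, 1 ε)
  p | q | r | q·p → 14 transitions (5 symbol, 9 ε)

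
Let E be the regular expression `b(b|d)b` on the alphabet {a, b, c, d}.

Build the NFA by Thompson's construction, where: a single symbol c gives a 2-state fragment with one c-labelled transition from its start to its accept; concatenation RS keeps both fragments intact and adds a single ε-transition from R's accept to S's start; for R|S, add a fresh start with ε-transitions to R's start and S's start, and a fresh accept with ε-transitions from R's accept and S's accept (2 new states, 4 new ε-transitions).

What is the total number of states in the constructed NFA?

10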